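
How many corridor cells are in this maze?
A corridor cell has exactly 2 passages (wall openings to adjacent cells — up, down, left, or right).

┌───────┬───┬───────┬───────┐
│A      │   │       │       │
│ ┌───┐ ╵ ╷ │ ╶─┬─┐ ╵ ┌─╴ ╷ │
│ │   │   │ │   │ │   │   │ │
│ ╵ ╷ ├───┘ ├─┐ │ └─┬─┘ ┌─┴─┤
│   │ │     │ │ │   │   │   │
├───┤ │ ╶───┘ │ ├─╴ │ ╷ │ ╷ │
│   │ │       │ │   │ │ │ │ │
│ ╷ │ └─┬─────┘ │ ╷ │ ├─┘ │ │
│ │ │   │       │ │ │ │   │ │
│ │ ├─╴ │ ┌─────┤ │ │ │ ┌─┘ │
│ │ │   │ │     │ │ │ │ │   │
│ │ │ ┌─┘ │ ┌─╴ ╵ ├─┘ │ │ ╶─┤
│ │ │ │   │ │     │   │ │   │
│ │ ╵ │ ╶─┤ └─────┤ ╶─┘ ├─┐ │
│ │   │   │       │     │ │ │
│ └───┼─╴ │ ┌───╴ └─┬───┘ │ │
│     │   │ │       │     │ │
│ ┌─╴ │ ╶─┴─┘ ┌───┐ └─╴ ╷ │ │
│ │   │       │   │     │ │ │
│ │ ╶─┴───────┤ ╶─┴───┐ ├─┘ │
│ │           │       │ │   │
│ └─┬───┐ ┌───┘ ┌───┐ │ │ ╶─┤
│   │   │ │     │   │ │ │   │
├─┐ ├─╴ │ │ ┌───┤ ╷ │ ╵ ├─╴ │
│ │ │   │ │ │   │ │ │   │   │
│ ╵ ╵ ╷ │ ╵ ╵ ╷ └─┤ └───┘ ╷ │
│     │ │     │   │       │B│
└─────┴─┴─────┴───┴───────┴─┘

Counting cells with exactly 2 passages:
Total corridor cells: 162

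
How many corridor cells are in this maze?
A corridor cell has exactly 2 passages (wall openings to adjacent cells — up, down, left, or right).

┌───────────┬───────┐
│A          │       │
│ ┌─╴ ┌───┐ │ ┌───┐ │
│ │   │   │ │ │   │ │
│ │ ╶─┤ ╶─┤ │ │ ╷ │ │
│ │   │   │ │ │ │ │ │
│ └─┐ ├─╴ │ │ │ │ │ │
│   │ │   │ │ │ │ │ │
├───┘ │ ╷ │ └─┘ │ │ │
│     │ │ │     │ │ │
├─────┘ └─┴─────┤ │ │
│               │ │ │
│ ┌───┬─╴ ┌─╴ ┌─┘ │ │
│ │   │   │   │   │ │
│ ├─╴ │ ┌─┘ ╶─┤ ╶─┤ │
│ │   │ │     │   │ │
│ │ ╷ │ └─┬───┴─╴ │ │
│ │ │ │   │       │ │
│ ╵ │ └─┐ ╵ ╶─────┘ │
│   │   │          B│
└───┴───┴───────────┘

Counting cells with exactly 2 passages:
Total corridor cells: 82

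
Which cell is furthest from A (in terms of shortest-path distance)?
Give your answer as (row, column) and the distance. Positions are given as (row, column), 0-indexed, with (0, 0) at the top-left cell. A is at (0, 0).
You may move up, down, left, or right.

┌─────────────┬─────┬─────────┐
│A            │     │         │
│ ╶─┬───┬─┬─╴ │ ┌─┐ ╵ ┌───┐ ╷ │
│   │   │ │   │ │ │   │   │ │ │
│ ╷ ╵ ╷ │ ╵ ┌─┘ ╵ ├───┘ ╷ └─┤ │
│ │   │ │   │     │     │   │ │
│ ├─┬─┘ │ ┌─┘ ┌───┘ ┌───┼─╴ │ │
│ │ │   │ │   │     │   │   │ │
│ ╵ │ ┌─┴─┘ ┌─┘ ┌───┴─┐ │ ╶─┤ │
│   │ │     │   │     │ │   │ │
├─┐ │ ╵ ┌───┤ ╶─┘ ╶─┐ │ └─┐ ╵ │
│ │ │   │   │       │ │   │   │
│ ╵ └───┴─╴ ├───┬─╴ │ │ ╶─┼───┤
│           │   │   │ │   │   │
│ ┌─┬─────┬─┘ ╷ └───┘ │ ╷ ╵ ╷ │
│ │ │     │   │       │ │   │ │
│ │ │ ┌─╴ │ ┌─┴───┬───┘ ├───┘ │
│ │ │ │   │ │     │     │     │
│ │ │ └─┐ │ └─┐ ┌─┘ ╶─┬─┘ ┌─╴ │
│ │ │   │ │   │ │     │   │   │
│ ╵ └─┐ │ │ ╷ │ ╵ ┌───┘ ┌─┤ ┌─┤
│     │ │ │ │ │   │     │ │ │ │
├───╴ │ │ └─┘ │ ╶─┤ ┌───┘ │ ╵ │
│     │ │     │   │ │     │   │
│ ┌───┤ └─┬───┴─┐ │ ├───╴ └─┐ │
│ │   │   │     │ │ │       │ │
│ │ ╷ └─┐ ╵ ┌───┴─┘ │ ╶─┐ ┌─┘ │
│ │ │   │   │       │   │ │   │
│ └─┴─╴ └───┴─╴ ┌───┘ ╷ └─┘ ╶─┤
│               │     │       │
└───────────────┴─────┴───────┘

Computing BFS distances from A to all cells:
Furthest cell: (12, 7)
Distance: 93 steps

Path from A to the furthest cell:

┌─────────────┬─────┬─────────┐
│A            │↱ → ↓│↱ → → → ↓│
│ ╶─┬───┬─┬─╴ │ ┌─┐ ╵ ┌───┐ ╷ │
│↳ ↓│↱ ↓│ │   │↑│ │↳ ↑│↓ ↰│ │↓│
│ ╷ ╵ ╷ │ ╵ ┌─┘ ╵ ├───┘ ╷ └─┤ │
│ │↳ ↑│↓│   │↱ ↑  │↓ ← ↲│↑ ↰│↓│
│ ├─┬─┘ │ ┌─┘ ┌───┘ ┌───┼─╴ │ │
│ │ │↓ ↲│ │↱ ↑│↓ ← ↲│   │↱ ↑│↓│
│ ╵ │ ┌─┴─┘ ┌─┘ ┌───┴─┐ │ ╶─┤ │
│   │↓│↱ → ↑│↓ ↲│↱ → ↓│ │↑ ↰│↓│
├─┐ │ ╵ ┌───┤ ╶─┘ ╶─┐ │ └─┐ ╵ │
│ │ │↳ ↑│   │↳ → ↑  │↓│   │↑ ↲│
│ ╵ └───┴─╴ ├───┬─╴ │ │ ╶─┼───┤
│           │↓ ↰│   │↓│   │   │
│ ┌─┬─────┬─┘ ╷ └───┘ │ ╷ ╵ ╷ │
│ │ │↓ ← ↰│↓ ↲│↑ ← ← ↲│ │   │ │
│ │ │ ┌─╴ │ ┌─┴───┬───┘ ├───┘ │
│ │ │↓│  ↑│↓│     │     │     │
│ │ │ └─┐ │ └─┐ ┌─┘ ╶─┬─┘ ┌─╴ │
│ │ │↳ ↓│↑│↳ ↓│ │     │   │   │
│ ╵ └─┐ │ │ ╷ │ ╵ ┌───┘ ┌─┤ ┌─┤
│     │↓│↑│ │↓│   │     │ │ │ │
├───╴ │ │ └─┘ │ ╶─┤ ┌───┘ │ ╵ │
│     │↓│↑ ← ↲│   │ │     │   │
│ ┌───┤ └─┬───┴─┐ │ ├───╴ └─┐ │
│ │   │↳ ↓│↱ → B│ │ │       │ │
│ │ ╷ └─┐ ╵ ┌───┴─┘ │ ╶─┐ ┌─┘ │
│ │ │   │↳ ↑│       │   │ │   │
│ └─┴─╴ └───┴─╴ ┌───┘ ╷ └─┘ ╶─┤
│               │     │       │
└───────────────┴─────┴───────┘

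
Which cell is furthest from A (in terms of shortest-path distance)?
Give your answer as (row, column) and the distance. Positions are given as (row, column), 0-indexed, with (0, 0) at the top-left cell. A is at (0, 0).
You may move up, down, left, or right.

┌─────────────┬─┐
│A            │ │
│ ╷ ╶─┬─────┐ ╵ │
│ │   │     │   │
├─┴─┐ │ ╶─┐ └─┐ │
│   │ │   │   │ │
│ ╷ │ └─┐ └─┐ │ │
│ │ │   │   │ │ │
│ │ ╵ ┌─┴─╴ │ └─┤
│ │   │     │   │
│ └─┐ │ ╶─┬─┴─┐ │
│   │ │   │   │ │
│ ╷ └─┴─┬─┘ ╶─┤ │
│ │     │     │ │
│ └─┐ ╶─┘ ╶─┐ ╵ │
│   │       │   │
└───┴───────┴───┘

Computing BFS distances from A to all cells:
Furthest cell: (5, 4)
Distance: 43 steps

Path from A to the furthest cell:

┌─────────────┬─┐
│A ↓          │ │
│ ╷ ╶─┬─────┐ ╵ │
│ │↳ ↓│↓ ← ↰│   │
├─┴─┐ │ ╶─┐ └─┐ │
│↓ ↰│↓│↳ ↓│↑ ↰│ │
│ ╷ │ └─┐ └─┐ │ │
│↓│↑│↓  │↳ ↓│↑│ │
│ │ ╵ ┌─┴─╴ │ └─┤
│↓│↑ ↲│↓ ← ↲│↑ ↰│
│ └─┐ │ ╶─┬─┴─┐ │
│↳ ↓│ │↳ B│   │↑│
│ ╷ └─┴─┬─┘ ╶─┤ │
│ │↳ ↓  │↱ → ↓│↑│
│ └─┐ ╶─┘ ╶─┐ ╵ │
│   │↳ → ↑  │↳ ↑│
└───┴───────┴───┘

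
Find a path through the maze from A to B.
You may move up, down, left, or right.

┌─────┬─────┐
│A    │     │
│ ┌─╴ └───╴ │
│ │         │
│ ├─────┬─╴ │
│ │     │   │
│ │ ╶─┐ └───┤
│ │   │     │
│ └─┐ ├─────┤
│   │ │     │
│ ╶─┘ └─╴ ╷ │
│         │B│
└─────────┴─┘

Finding the shortest path through the maze:
Path length: 12 steps
Directions: down → down → down → down → down → right → right → right → right → up → right → down

Solution:

┌─────┬─────┐
│A    │     │
│ ┌─╴ └───╴ │
│↓│         │
│ ├─────┬─╴ │
│↓│     │   │
│ │ ╶─┐ └───┤
│↓│   │     │
│ └─┐ ├─────┤
│↓  │ │  ↱ ↓│
│ ╶─┘ └─╴ ╷ │
│↳ → → → ↑│B│
└─────────┴─┘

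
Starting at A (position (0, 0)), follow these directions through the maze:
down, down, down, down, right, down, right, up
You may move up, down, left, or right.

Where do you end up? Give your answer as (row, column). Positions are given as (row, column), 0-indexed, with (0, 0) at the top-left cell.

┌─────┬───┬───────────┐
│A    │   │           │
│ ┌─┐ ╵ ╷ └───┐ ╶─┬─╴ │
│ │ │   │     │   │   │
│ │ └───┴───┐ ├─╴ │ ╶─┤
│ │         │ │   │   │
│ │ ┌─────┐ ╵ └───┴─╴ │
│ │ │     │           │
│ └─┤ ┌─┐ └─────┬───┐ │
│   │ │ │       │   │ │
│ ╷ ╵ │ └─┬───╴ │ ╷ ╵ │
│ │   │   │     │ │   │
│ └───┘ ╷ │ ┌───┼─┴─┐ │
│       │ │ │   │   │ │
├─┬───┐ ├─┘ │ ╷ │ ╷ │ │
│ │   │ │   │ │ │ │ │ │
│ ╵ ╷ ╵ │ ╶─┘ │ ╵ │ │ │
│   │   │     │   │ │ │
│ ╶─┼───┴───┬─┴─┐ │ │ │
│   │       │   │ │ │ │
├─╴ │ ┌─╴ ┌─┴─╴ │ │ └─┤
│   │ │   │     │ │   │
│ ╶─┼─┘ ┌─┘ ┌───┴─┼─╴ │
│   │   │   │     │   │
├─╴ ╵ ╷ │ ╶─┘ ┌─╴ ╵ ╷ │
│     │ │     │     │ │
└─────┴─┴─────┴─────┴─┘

Following directions step by step:
Start: (0, 0)
  down: (0, 0) → (1, 0)
  down: (1, 0) → (2, 0)
  down: (2, 0) → (3, 0)
  down: (3, 0) → (4, 0)
  right: (4, 0) → (4, 1)
  down: (4, 1) → (5, 1)
  right: (5, 1) → (5, 2)
  up: (5, 2) → (4, 2)
Final position: (4, 2)

Path taken:

┌─────┬───┬───────────┐
│A    │   │           │
│ ┌─┐ ╵ ╷ └───┐ ╶─┬─╴ │
│↓│ │   │     │   │   │
│ │ └───┴───┐ ├─╴ │ ╶─┤
│↓│         │ │   │   │
│ │ ┌─────┐ ╵ └───┴─╴ │
│↓│ │     │           │
│ └─┤ ┌─┐ └─────┬───┐ │
│↳ ↓│B│ │       │   │ │
│ ╷ ╵ │ └─┬───╴ │ ╷ ╵ │
│ │↳ ↑│   │     │ │   │
│ └───┘ ╷ │ ┌───┼─┴─┐ │
│       │ │ │   │   │ │
├─┬───┐ ├─┘ │ ╷ │ ╷ │ │
│ │   │ │   │ │ │ │ │ │
│ ╵ ╷ ╵ │ ╶─┘ │ ╵ │ │ │
│   │   │     │   │ │ │
│ ╶─┼───┴───┬─┴─┐ │ │ │
│   │       │   │ │ │ │
├─╴ │ ┌─╴ ┌─┴─╴ │ │ └─┤
│   │ │   │     │ │   │
│ ╶─┼─┘ ┌─┘ ┌───┴─┼─╴ │
│   │   │   │     │   │
├─╴ ╵ ╷ │ ╶─┘ ┌─╴ ╵ ╷ │
│     │ │     │     │ │
└─────┴─┴─────┴─────┴─┘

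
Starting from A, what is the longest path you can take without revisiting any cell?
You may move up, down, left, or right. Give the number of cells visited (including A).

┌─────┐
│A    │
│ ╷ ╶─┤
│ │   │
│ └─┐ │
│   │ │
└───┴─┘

Finding longest simple path using DFS:
Start: (0, 0)
Longest path visits 5 cells
Path: A → right → down → right → down

Solution:

┌─────┐
│A ↓  │
│ ╷ ╶─┤
│ │↳ ↓│
│ └─┐ │
│   │B│
└───┴─┘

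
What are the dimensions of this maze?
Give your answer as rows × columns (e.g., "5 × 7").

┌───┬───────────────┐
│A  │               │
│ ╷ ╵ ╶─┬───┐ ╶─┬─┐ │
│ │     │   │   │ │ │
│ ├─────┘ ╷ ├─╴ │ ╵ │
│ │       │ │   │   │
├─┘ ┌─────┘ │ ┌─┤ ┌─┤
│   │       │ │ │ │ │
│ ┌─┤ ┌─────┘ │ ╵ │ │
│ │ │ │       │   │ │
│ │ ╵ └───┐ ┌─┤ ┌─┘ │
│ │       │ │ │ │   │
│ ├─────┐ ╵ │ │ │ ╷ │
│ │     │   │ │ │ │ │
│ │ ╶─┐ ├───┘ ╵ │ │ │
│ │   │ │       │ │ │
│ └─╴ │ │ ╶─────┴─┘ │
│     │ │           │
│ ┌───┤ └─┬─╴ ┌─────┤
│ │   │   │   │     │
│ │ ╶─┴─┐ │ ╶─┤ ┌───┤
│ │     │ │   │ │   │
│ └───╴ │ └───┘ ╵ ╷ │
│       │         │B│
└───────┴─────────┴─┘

Counting the maze dimensions:
Rows (vertical): 12
Columns (horizontal): 10
Dimensions: 12 × 10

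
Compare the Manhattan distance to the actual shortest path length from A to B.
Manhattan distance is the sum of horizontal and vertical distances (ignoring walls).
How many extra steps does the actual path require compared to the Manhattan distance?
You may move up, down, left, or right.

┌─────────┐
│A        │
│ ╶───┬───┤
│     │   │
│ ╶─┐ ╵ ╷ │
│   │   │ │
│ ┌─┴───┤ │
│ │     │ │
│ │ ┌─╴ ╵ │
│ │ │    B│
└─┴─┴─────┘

Manhattan distance: |4 - 0| + |4 - 0| = 8
Actual path length: 10
Extra steps: 10 - 8 = 2

Solution:

┌─────────┐
│A        │
│ ╶───┬───┤
│↳ → ↓│↱ ↓│
│ ╶─┐ ╵ ╷ │
│   │↳ ↑│↓│
│ ┌─┴───┤ │
│ │     │↓│
│ │ ┌─╴ ╵ │
│ │ │    B│
└─┴─┴─────┘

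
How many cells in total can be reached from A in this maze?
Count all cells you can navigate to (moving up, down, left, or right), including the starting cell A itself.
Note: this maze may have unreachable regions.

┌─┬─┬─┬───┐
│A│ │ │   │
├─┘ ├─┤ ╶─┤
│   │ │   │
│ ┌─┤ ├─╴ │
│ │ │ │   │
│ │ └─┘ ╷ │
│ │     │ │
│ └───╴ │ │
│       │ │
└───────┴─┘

Using BFS/flood-fill to find all reachable cells from A:
Maze size: 5 × 5 = 25 total cells
24 cell(s) are walled off and cannot be reached from A.
Reachable cells: 1

Reachable region (· marks reachable cells):

┌─┬─┬─┬───┐
│A│ │ │   │
├─┘ ├─┤ ╶─┤
│   │ │   │
│ ┌─┤ ├─╴ │
│ │ │ │   │
│ │ └─┘ ╷ │
│ │     │ │
│ └───╴ │ │
│       │ │
└───────┴─┘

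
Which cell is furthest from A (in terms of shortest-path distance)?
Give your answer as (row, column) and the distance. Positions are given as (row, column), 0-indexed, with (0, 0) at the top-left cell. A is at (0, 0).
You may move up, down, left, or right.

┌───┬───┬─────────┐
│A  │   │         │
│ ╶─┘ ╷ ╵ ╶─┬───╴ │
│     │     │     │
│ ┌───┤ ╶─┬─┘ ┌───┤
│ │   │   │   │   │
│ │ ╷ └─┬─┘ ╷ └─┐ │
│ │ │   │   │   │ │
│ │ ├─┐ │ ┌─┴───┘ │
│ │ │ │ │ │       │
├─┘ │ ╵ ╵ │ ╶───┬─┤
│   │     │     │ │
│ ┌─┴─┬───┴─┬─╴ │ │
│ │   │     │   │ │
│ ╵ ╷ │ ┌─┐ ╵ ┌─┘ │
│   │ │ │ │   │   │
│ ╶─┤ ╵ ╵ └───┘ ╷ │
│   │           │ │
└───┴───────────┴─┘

Computing BFS distances from A to all cells:
Furthest cell: (2, 7)
Distance: 57 steps

Path from A to the furthest cell:

┌───┬───┬─────────┐
│A  │↱ ↓│↱ → → → ↓│
│ ╶─┘ ╷ ╵ ╶─┬───╴ │
│↳ → ↑│↳ ↑  │↓ ← ↲│
│ ┌───┤ ╶─┬─┘ ┌───┤
│ │↓ ↰│   │↓ ↲│B ↰│
│ │ ╷ └─┬─┘ ╷ └─┐ │
│ │↓│↑ ↰│↓ ↲│   │↑│
│ │ ├─┐ │ ┌─┴───┘ │
│ │↓│ │↑│↓│↱ → → ↑│
├─┘ │ ╵ ╵ │ ╶───┬─┤
│↓ ↲│  ↑ ↲│↑ ← ↰│ │
│ ┌─┴─┬───┴─┬─╴ │ │
│↓│↱ ↓│↱ → ↓│↱ ↑│ │
│ ╵ ╷ │ ┌─┐ ╵ ┌─┘ │
│↳ ↑│↓│↑│ │↳ ↑│   │
│ ╶─┤ ╵ ╵ └───┘ ╷ │
│   │↳ ↑        │ │
└───┴───────────┴─┘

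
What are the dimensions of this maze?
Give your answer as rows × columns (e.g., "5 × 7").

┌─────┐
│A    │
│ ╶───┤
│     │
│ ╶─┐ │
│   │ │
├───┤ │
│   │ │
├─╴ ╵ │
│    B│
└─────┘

Counting the maze dimensions:
Rows (vertical): 5
Columns (horizontal): 3
Dimensions: 5 × 3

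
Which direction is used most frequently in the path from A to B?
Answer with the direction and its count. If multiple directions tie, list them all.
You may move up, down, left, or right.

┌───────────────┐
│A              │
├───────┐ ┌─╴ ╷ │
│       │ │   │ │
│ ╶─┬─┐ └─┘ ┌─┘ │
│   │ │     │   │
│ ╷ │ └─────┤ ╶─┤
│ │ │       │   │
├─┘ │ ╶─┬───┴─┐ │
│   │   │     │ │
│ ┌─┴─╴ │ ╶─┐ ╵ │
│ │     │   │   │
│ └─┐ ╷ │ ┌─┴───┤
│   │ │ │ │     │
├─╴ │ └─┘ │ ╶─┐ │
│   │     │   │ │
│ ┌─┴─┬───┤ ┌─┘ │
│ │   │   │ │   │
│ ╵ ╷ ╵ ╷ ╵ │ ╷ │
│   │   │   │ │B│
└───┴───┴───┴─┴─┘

Directions: right, right, right, right, right, right, down, left, down, left, left, up, left, left, left, down, right, down, down, left, down, down, right, down, left, down, down, right, up, right, down, right, up, right, down, right, up, up, up, right, right, down, down, down
Counts: {'right': 15, 'down': 15, 'left': 8, 'up': 6}
Most common: down and right (tied at 15 times each)

Solution:

┌───────────────┐
│A → → → → → ↓  │
├───────┐ ┌─╴ ╷ │
│↓ ← ← ↰│ │↓ ↲│ │
│ ╶─┬─┐ └─┘ ┌─┘ │
│↳ ↓│ │↑ ← ↲│   │
│ ╷ │ └─────┤ ╶─┤
│ │↓│       │   │
├─┘ │ ╶─┬───┴─┐ │
│↓ ↲│   │     │ │
│ ┌─┴─╴ │ ╶─┐ ╵ │
│↓│     │   │   │
│ └─┐ ╷ │ ┌─┴───┤
│↳ ↓│ │ │ │↱ → ↓│
├─╴ │ └─┘ │ ╶─┐ │
│↓ ↲│     │↑  │↓│
│ ┌─┴─┬───┤ ┌─┘ │
│↓│↱ ↓│↱ ↓│↑│  ↓│
│ ╵ ╷ ╵ ╷ ╵ │ ╷ │
│↳ ↑│↳ ↑│↳ ↑│ │B│
└───┴───┴───┴─┴─┘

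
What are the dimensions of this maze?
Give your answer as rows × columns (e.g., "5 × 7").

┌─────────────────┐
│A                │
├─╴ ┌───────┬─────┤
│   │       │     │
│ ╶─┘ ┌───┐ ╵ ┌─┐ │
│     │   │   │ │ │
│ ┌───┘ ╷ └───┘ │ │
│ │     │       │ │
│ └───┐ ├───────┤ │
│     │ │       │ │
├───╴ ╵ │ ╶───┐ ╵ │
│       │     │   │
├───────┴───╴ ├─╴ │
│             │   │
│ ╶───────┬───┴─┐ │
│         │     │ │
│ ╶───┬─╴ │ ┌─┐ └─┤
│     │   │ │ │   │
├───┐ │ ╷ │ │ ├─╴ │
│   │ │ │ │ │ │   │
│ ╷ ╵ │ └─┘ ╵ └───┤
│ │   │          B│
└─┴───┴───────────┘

Counting the maze dimensions:
Rows (vertical): 11
Columns (horizontal): 9
Dimensions: 11 × 9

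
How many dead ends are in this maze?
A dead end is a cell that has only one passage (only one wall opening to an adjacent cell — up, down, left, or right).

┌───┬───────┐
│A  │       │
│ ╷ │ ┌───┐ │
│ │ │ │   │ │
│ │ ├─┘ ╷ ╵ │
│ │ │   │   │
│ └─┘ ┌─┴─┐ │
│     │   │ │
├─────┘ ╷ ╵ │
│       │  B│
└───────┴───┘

Checking each cell for number of passages:

Dead ends found at positions:
  (1, 2)
  (2, 1)
  (4, 0)
Total dead ends: 3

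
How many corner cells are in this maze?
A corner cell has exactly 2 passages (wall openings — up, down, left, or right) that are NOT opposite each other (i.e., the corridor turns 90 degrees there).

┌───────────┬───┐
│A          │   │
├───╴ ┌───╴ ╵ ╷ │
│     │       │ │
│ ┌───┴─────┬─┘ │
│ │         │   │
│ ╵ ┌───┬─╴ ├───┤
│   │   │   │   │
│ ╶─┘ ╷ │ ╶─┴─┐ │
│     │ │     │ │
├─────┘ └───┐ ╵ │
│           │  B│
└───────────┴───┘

Counting corner cells (2 non-opposite passages):
Total corners: 21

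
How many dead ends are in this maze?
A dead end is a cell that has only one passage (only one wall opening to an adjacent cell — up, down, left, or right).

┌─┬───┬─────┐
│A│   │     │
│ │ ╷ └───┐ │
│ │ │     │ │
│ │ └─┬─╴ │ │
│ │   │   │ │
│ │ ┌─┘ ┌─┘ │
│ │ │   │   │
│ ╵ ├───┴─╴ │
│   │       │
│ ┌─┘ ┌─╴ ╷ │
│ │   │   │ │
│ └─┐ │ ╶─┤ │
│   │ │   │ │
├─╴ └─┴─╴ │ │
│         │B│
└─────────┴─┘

Checking each cell for number of passages:

Dead ends found at positions:
  (0, 0)
  (0, 3)
  (2, 2)
  (3, 2)
  (3, 4)
  (5, 1)
  (6, 2)
  (7, 0)
  (7, 5)
Total dead ends: 9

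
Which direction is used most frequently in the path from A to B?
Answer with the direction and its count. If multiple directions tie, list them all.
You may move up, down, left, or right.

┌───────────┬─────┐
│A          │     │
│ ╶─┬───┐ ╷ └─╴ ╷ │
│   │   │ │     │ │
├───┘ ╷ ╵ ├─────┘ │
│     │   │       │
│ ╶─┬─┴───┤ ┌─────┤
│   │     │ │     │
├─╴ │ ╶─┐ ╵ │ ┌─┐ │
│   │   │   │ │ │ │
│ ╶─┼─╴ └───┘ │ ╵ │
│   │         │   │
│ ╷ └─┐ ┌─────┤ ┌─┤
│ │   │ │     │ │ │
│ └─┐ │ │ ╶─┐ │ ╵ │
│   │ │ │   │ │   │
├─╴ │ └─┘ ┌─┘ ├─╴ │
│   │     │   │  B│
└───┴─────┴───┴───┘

Directions: right, right, right, right, right, down, right, right, up, right, down, down, left, left, left, down, down, left, up, left, left, down, right, down, right, right, right, up, up, right, right, down, down, left, down, down, right, down
Counts: {'right': 15, 'down': 12, 'up': 4, 'left': 7}
Most common: right (15 times)

Solution:

┌───────────┬─────┐
│A → → → → ↓│  ↱ ↓│
│ ╶─┬───┐ ╷ └─╴ ╷ │
│   │   │ │↳ → ↑│↓│
├───┘ ╷ ╵ ├─────┘ │
│     │   │↓ ← ← ↲│
│ ╶─┬─┴───┤ ┌─────┤
│   │↓ ← ↰│↓│↱ → ↓│
├─╴ │ ╶─┐ ╵ │ ┌─┐ │
│   │↳ ↓│↑ ↲│↑│ │↓│
│ ╶─┼─╴ └───┘ │ ╵ │
│   │  ↳ → → ↑│↓ ↲│
│ ╷ └─┐ ┌─────┤ ┌─┤
│ │   │ │     │↓│ │
│ └─┐ │ │ ╶─┐ │ ╵ │
│   │ │ │   │ │↳ ↓│
├─╴ │ └─┘ ┌─┘ ├─╴ │
│   │     │   │  B│
└───┴─────┴───┴───┘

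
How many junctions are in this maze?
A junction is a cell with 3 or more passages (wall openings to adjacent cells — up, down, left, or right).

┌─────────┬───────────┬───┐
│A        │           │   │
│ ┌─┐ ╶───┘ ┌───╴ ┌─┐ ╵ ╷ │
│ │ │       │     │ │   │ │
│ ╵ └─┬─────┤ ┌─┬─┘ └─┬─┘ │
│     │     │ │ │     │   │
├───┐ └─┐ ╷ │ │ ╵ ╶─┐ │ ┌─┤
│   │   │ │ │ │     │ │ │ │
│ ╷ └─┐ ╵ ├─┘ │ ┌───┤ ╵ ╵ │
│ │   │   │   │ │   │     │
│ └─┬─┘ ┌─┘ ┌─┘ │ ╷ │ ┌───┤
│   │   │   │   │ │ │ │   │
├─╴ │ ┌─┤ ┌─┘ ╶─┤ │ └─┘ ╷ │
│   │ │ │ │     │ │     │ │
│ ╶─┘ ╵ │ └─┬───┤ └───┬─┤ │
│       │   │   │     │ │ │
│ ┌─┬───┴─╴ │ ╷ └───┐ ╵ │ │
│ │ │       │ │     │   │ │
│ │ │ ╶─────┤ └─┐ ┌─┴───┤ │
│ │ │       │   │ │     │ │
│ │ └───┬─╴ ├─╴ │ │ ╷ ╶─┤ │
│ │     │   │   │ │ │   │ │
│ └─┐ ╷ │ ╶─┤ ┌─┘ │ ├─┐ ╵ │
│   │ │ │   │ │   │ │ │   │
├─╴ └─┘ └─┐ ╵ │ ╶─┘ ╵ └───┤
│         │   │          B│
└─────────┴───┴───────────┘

Checking each cell for number of passages:

Junctions found (3+ passages):
  (0, 2): 3 passages
  (0, 8): 3 passages
  (2, 1): 3 passages
  (2, 4): 3 passages
  (2, 9): 3 passages
  (3, 7): 3 passages
  (3, 8): 3 passages
  (4, 3): 3 passages
  (4, 10): 3 passages
  (4, 11): 3 passages
  (6, 6): 3 passages
  (7, 0): 3 passages
  (7, 2): 3 passages
  (8, 8): 3 passages
  (9, 10): 3 passages
  (10, 2): 3 passages
  (12, 1): 3 passages
  (12, 3): 3 passages
  (12, 9): 3 passages
  (12, 10): 3 passages
Total junctions: 20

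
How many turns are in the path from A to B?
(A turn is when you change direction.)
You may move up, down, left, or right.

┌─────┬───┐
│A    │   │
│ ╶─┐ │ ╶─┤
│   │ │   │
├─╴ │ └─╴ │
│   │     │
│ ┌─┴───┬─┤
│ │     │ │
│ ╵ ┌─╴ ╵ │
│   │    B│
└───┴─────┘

Directions: down, right, down, left, down, down, right, up, right, right, down, right
Number of turns: 9

Solution:

┌─────┬───┐
│A    │   │
│ ╶─┐ │ ╶─┤
│↳ ↓│ │   │
├─╴ │ └─╴ │
│↓ ↲│     │
│ ┌─┴───┬─┤
│↓│↱ → ↓│ │
│ ╵ ┌─╴ ╵ │
│↳ ↑│  ↳ B│
└───┴─────┘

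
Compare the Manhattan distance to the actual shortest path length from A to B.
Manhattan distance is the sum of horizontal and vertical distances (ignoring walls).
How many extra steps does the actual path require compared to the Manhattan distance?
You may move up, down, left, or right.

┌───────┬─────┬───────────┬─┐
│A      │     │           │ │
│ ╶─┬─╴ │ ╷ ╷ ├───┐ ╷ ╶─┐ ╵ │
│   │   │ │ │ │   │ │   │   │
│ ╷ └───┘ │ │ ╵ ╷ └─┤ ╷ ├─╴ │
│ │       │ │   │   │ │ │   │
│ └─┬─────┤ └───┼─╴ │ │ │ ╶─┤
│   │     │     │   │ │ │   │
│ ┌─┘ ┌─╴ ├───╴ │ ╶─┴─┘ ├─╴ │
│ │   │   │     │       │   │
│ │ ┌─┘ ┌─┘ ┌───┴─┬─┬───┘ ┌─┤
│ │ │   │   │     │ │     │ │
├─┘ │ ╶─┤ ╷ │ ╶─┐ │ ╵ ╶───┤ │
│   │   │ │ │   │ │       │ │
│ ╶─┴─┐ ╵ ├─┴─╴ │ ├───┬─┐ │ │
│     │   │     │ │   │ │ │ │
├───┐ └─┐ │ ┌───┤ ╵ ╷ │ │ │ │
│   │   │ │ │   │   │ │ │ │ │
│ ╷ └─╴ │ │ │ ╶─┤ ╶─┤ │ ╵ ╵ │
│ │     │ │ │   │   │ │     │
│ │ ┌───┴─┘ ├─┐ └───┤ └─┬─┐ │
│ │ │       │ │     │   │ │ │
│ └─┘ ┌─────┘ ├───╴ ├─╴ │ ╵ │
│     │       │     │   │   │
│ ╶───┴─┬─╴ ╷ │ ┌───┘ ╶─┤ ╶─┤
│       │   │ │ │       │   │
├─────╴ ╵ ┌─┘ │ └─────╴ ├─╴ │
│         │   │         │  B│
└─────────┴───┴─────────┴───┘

Manhattan distance: |13 - 0| + |13 - 0| = 26
Actual path length: 54
Extra steps: 54 - 26 = 28

Solution:

┌───────┬─────┬───────────┬─┐
│A      │↱ → ↓│      ↱ → ↓│ │
│ ╶─┬─╴ │ ╷ ╷ ├───┐ ╷ ╶─┐ ╵ │
│↳ ↓│   │↑│ │↓│↱ ↓│ │↑ ↰│↳ ↓│
│ ╷ └───┘ │ │ ╵ ╷ └─┤ ╷ ├─╴ │
│ │↳ → → ↑│ │↳ ↑│↳ ↓│ │↑│↓ ↲│
│ └─┬─────┤ └───┼─╴ │ │ │ ╶─┤
│   │     │     │↓ ↲│ │↑│↳ ↓│
│ ┌─┘ ┌─╴ ├───╴ │ ╶─┴─┘ ├─╴ │
│ │   │   │     │↳ → → ↑│↓ ↲│
│ │ ┌─┘ ┌─┘ ┌───┴─┬─┬───┘ ┌─┤
│ │ │   │   │     │ │↓ ← ↲│ │
├─┘ │ ╶─┤ ╷ │ ╶─┐ │ ╵ ╶───┤ │
│   │   │ │ │   │ │  ↳ → ↓│ │
│ ╶─┴─┐ ╵ ├─┴─╴ │ ├───┬─┐ │ │
│     │   │     │ │   │ │↓│ │
├───┐ └─┐ │ ┌───┤ ╵ ╷ │ │ │ │
│   │   │ │ │   │   │ │ │↓│ │
│ ╷ └─╴ │ │ │ ╶─┤ ╶─┤ │ ╵ ╵ │
│ │     │ │ │   │   │ │  ↳ ↓│
│ │ ┌───┴─┘ ├─┐ └───┤ └─┬─┐ │
│ │ │       │ │     │   │ │↓│
│ └─┘ ┌─────┘ ├───╴ ├─╴ │ ╵ │
│     │       │     │   │↓ ↲│
│ ╶───┴─┬─╴ ╷ │ ┌───┘ ╶─┤ ╶─┤
│       │   │ │ │       │↳ ↓│
├─────╴ ╵ ┌─┘ │ └─────╴ ├─╴ │
│         │   │         │  B│
└─────────┴───┴─────────┴───┘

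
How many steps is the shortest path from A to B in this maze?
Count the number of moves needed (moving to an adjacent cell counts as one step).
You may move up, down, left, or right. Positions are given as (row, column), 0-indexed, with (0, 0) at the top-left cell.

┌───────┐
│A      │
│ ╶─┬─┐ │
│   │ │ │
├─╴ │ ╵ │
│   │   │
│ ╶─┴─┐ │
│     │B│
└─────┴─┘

Using BFS to find shortest path:
Start: (0, 0), End: (3, 3)
Path found:
(0,0) → (0,1) → (0,2) → (0,3) → (1,3) → (2,3) → (3,3)
Number of steps: 6

Solution:

┌───────┐
│A → → ↓│
│ ╶─┬─┐ │
│   │ │↓│
├─╴ │ ╵ │
│   │  ↓│
│ ╶─┴─┐ │
│     │B│
└─────┴─┘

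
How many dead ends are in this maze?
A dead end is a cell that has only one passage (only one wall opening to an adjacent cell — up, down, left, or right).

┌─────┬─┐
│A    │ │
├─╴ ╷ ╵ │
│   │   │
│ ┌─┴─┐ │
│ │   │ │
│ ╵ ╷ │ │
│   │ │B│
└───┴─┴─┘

Checking each cell for number of passages:

Dead ends found at positions:
  (0, 0)
  (0, 3)
  (3, 2)
  (3, 3)
Total dead ends: 4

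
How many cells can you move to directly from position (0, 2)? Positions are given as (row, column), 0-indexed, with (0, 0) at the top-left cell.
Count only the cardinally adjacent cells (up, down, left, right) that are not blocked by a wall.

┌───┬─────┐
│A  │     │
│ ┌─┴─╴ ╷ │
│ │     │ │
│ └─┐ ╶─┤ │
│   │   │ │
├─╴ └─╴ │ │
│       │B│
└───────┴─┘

Checking passable neighbors of (0, 2):
Neighbors: (0, 3)
Count: 1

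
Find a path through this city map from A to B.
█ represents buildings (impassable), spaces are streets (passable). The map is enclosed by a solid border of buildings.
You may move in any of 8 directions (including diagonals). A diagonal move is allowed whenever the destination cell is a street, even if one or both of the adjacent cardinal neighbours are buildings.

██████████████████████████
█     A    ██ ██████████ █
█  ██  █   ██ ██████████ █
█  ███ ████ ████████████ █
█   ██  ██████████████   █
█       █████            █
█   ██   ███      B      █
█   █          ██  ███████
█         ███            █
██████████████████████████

Finding the shortest path from A to B:
Movement: 8-directional
Path length: 15 steps
Directions: down → down → down → down-right → down-right → down-right → right → right → right → right → right → up-right → right → right → right

Solution:

██████████████████████████
█     A    ██ ██████████ █
█  ██ ↓█   ██ ██████████ █
█  ███↓████ ████████████ █
█   ██↘ ██████████████   █
█      ↘█████            █
█   ██  ↘███   →→→B      █
█   █    →→→→→↗██  ███████
█         ███            █
██████████████████████████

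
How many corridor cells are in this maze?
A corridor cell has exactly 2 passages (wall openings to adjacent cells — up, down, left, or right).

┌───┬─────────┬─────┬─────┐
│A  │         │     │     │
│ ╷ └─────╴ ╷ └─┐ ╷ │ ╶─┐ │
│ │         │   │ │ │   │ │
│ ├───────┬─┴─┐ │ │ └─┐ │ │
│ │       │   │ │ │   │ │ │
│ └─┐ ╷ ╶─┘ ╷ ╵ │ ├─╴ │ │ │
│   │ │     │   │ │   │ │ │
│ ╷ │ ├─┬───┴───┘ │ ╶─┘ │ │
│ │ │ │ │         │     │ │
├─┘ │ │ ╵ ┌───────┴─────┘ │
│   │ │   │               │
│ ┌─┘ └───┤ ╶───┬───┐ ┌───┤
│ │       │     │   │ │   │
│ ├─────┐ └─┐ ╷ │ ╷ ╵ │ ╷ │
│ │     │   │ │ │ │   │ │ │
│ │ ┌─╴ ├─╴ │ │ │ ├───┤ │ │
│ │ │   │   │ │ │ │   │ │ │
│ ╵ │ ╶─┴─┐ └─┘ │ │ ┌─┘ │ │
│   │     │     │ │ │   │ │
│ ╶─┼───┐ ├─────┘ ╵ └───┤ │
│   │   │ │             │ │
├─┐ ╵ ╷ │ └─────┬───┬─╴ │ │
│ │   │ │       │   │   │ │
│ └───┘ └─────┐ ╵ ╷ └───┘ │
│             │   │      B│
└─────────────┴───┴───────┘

Counting cells with exactly 2 passages:
Total corridor cells: 141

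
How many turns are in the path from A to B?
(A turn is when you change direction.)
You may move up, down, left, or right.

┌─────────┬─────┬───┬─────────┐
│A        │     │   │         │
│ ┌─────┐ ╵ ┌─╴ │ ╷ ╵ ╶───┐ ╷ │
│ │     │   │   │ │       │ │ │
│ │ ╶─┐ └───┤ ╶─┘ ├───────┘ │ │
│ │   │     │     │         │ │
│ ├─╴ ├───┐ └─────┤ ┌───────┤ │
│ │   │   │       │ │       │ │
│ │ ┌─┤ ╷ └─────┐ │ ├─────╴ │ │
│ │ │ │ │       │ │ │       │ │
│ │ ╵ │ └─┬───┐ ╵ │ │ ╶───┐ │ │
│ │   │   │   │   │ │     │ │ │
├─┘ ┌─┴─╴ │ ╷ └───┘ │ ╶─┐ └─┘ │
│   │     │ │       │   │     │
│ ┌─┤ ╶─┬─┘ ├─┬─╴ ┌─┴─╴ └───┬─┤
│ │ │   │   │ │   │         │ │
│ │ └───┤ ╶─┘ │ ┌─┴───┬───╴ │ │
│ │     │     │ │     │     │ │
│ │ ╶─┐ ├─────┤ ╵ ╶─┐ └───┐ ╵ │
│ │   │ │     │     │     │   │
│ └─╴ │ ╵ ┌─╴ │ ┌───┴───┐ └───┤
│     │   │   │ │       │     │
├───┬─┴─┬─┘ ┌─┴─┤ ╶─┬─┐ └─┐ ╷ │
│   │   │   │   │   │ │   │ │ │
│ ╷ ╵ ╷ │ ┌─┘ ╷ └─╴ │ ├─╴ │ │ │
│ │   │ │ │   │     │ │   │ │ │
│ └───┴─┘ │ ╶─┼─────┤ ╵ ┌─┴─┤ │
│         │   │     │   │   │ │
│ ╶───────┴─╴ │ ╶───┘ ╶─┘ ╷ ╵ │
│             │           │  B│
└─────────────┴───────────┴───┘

Directions: right, right, right, right, down, right, up, right, right, down, left, down, right, right, up, up, right, down, right, up, right, right, right, down, down, left, left, left, left, down, down, down, down, left, down, left, down, down, right, up, right, right, down, right, right, down, right, right, down, down, down, down
Number of turns: 29

Solution:

┌─────────┬─────┬───┬─────────┐
│A → → → ↓│↱ → ↓│↱ ↓│↱ → → ↓  │
│ ┌─────┐ ╵ ┌─╴ │ ╷ ╵ ╶───┐ ╷ │
│ │     │↳ ↑│↓ ↲│↑│↳ ↑    │↓│ │
│ │ ╶─┐ └───┤ ╶─┘ ├───────┘ │ │
│ │   │     │↳ → ↑│↓ ← ← ← ↲│ │
│ ├─╴ ├───┐ └─────┤ ┌───────┤ │
│ │   │   │       │↓│       │ │
│ │ ┌─┤ ╷ └─────┐ │ ├─────╴ │ │
│ │ │ │ │       │ │↓│       │ │
│ │ ╵ │ └─┬───┐ ╵ │ │ ╶───┐ │ │
│ │   │   │   │   │↓│     │ │ │
├─┘ ┌─┴─╴ │ ╷ └───┘ │ ╶─┐ └─┘ │
│   │     │ │    ↓ ↲│   │     │
│ ┌─┤ ╶─┬─┘ ├─┬─╴ ┌─┴─╴ └───┬─┤
│ │ │   │   │ │↓ ↲│         │ │
│ │ └───┤ ╶─┘ │ ┌─┴───┬───╴ │ │
│ │     │     │↓│↱ → ↓│     │ │
│ │ ╶─┐ ├─────┤ ╵ ╶─┐ └───┐ ╵ │
│ │   │ │     │↳ ↑  │↳ → ↓│   │
│ └─╴ │ ╵ ┌─╴ │ ┌───┴───┐ └───┤
│     │   │   │ │       │↳ → ↓│
├───┬─┴─┬─┘ ┌─┴─┤ ╶─┬─┐ └─┐ ╷ │
│   │   │   │   │   │ │   │ │↓│
│ ╷ ╵ ╷ │ ┌─┘ ╷ └─╴ │ ├─╴ │ │ │
│ │   │ │ │   │     │ │   │ │↓│
│ └───┴─┘ │ ╶─┼─────┤ ╵ ┌─┴─┤ │
│         │   │     │   │   │↓│
│ ╶───────┴─╴ │ ╶───┘ ╶─┘ ╷ ╵ │
│             │           │  B│
└─────────────┴───────────┴───┘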